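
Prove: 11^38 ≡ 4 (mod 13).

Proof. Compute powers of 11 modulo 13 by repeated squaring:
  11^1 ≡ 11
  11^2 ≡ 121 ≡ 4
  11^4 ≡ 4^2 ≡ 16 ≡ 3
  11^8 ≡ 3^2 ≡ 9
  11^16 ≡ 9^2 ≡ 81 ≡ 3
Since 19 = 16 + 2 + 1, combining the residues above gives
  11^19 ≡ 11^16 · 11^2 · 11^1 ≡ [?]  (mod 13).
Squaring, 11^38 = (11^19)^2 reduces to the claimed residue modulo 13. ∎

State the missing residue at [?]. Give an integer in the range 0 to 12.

2

Multiply the listed residues: 3 · 4 · 11 = 12 → 132.
Reducing modulo 13: 132 = 10·13 + 2, so 11^19 ≡ 2.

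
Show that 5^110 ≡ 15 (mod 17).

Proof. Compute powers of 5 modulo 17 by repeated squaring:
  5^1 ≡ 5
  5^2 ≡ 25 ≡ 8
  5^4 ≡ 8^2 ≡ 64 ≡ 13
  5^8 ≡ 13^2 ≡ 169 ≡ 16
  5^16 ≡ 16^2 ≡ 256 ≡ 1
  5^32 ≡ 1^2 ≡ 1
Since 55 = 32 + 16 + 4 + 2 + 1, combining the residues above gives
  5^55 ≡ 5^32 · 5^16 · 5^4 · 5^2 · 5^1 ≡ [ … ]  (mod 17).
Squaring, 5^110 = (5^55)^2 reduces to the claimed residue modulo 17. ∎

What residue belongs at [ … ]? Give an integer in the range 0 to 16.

10

Multiply the listed residues: 1 · 1 · 13 · 8 · 5 = 1 → 13 → 104 → 520.
Reducing modulo 17: 520 = 30·17 + 10, so 5^55 ≡ 10.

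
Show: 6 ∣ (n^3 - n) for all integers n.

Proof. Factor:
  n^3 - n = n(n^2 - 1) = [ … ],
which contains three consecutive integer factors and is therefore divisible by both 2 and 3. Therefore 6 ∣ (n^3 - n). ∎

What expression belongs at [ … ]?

n(n^2 - 1) = n(n - 1)(n + 1) = (n - 1)n(n + 1).
These three factors are consecutive integers, so their product is divisible by 6.

(n - 1)n(n + 1)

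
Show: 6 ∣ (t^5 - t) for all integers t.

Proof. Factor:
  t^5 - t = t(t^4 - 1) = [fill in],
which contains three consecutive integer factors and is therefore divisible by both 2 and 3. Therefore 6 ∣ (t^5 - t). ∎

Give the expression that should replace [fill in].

(t - 1)t(t + 1)(t^2 + 1)

t^4 - 1 = (t^2 - 1)(t^2 + 1), and t^2 - 1 = (t-1)(t+1).
So t(t^4 - 1) = (t - 1)t(t + 1)(t^2 + 1).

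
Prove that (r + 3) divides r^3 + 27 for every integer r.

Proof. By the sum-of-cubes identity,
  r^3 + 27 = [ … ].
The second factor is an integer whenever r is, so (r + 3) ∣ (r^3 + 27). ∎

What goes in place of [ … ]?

Polynomial division of r^3 + 27 by r + 3 leaves remainder 0 and quotient r^2 - 3r + 9.
Hence r^3 + 27 = (r + 3)(r^2 - 3r + 9).

(r + 3)(r^2 - 3r + 9)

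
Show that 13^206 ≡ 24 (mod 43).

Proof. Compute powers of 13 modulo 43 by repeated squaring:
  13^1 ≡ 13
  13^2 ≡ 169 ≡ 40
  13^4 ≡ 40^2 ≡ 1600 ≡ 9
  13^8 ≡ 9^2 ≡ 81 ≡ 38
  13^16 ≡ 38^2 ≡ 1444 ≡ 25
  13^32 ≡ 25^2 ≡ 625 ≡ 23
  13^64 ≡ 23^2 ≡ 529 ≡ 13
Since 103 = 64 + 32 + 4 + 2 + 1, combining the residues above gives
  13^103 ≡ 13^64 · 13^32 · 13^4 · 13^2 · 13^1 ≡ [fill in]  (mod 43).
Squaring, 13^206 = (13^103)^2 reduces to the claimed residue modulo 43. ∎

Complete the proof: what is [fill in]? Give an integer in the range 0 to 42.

14

Multiply the listed residues: 13 · 23 · 9 · 40 · 13 = 299 → 2691 → 107640 → 1399320.
Reducing modulo 43: 1399320 = 32542·43 + 14, so 13^103 ≡ 14.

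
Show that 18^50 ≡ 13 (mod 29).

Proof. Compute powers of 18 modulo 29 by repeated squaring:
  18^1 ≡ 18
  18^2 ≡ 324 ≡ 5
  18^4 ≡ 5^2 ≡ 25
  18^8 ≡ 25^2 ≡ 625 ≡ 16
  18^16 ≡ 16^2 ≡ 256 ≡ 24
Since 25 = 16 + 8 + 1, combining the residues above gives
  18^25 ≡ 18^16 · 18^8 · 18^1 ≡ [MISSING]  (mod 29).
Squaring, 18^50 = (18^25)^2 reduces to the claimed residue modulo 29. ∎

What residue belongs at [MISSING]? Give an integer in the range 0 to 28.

10

18^16 · 18^8 · 18^1 ≡ 24 · 16 · 18 = 6912.
6912 mod 29 = 10, so 18^25 ≡ 10 (mod 29).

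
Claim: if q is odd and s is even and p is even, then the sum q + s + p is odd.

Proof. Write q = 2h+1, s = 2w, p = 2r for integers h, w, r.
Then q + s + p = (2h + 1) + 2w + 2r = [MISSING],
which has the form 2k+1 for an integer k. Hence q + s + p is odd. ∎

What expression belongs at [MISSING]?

2(h + r + w) + 1

Expanding: (2h + 1) + 2w + 2r = 2h + 2r + 2w + 1.
Every term except the constant is even, so this is 2(h + r + w) + 1,
and h + r + w ∈ ℤ gives the required form.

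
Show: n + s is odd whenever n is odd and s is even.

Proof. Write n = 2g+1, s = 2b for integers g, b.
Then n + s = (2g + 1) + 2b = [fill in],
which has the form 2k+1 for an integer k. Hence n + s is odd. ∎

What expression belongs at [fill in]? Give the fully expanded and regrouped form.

2(b + g) + 1

Expanding: (2g + 1) + 2b = 2b + 2g + 1.
Every term except the constant is even, so this is 2(b + g) + 1,
and b + g ∈ ℤ gives the required form.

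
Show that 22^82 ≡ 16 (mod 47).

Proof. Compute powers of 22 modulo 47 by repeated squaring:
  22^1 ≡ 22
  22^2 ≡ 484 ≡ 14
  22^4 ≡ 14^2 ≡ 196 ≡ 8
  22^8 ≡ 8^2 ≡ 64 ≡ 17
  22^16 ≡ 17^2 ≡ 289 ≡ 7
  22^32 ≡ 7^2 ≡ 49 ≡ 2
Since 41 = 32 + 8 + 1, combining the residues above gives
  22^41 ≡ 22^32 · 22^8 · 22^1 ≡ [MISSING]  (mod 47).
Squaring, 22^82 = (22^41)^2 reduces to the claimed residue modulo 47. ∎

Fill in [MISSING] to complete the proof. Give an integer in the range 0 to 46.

43

22^32 · 22^8 · 22^1 ≡ 2 · 17 · 22 = 748.
748 mod 47 = 43, so 22^41 ≡ 43 (mod 47).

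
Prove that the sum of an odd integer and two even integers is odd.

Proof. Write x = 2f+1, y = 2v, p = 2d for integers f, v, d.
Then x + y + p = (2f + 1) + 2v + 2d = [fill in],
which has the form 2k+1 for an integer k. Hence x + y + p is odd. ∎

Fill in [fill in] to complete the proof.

Expanding: (2f + 1) + 2v + 2d = 2d + 2f + 2v + 1.
Every term except the constant is even, so this is 2(d + f + v) + 1,
and d + f + v ∈ ℤ gives the required form.

2(d + f + v) + 1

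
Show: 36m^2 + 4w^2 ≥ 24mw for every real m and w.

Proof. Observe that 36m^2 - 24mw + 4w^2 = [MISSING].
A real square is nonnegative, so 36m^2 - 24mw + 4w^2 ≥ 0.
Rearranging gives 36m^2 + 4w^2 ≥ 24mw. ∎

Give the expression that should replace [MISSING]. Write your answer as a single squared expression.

36m^2 - 24mw + 4w^2 is a perfect-square trinomial: the outer terms are (6m)^2 and (2w)^2, and the cross term is -2·6m·2w.
So 36m^2 - 24mw + 4w^2 = (6m - 2w)^2 ≥ 0.

(6m - 2w)^2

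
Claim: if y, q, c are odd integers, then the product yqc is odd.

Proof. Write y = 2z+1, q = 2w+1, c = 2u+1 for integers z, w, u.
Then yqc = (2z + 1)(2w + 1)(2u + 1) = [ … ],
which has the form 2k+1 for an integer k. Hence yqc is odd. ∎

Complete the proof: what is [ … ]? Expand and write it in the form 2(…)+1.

2(4uwz + 2uw + 2uz + u + 2wz + w + z) + 1

Expanding: (2z + 1)(2w + 1)(2u + 1) = 8uwz + 4uw + 4uz + 2u + 4wz + 2w + 2z + 1.
Every term except the constant is even, so this is 2(4uwz + 2uw + 2uz + u + 2wz + w + z) + 1,
and 4uwz + 2uw + 2uz + u + 2wz + w + z ∈ ℤ gives the required form.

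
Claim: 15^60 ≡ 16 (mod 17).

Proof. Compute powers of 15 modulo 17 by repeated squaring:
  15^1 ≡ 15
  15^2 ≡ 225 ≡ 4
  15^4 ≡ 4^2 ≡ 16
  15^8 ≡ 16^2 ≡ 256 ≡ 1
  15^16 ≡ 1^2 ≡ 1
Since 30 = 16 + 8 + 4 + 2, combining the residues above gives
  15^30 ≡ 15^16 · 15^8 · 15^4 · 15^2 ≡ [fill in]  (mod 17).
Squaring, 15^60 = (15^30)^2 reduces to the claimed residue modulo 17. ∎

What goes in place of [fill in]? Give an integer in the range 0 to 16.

13

Multiply the listed residues: 1 · 1 · 16 · 4 = 1 → 16 → 64.
Reducing modulo 17: 64 = 3·17 + 13, so 15^30 ≡ 13.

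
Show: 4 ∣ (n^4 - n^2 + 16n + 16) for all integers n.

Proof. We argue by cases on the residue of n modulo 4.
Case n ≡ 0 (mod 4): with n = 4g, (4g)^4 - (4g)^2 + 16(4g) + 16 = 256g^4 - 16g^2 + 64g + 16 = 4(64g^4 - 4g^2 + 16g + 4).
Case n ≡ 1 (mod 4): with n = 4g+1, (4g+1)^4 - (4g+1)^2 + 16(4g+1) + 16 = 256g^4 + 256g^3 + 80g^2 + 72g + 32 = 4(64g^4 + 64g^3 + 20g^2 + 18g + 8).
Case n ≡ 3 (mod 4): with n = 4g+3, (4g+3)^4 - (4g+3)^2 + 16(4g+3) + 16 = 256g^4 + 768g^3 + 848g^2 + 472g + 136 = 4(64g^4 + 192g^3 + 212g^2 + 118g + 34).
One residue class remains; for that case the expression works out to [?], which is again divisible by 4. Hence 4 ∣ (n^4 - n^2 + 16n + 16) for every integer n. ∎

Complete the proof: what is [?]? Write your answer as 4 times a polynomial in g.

The residues treated are {0, 1, 3}, so the missing case is n ≡ 2 (mod 4); write n = 4g+2.
Then (4g+2)^4 - (4g+2)^2 + 16(4g+2) + 16 = 256g^4 + 512g^3 + 368g^2 + 176g + 60 = 4(64g^4 + 128g^3 + 92g^2 + 44g + 15).

4(64g^4 + 128g^3 + 92g^2 + 44g + 15)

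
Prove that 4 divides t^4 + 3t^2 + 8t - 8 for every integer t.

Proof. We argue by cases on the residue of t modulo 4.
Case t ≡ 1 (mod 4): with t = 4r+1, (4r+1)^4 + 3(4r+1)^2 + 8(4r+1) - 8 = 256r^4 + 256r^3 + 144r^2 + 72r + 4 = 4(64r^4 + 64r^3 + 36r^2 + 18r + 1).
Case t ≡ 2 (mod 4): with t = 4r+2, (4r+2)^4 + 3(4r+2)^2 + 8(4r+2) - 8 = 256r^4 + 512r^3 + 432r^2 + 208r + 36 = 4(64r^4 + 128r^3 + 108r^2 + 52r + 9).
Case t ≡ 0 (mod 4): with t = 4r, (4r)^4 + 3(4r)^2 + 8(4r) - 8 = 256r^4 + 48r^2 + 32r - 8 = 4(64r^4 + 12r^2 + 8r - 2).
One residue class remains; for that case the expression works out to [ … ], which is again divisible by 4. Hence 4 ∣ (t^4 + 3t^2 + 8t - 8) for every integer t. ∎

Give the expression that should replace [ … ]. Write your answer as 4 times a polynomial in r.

4(64r^4 + 192r^3 + 228r^2 + 134r + 31)

The residues treated are {1, 2, 0}, so the missing case is t ≡ 3 (mod 4); write t = 4r+3.
Then (4r+3)^4 + 3(4r+3)^2 + 8(4r+3) - 8 = 256r^4 + 768r^3 + 912r^2 + 536r + 124 = 4(64r^4 + 192r^3 + 228r^2 + 134r + 31).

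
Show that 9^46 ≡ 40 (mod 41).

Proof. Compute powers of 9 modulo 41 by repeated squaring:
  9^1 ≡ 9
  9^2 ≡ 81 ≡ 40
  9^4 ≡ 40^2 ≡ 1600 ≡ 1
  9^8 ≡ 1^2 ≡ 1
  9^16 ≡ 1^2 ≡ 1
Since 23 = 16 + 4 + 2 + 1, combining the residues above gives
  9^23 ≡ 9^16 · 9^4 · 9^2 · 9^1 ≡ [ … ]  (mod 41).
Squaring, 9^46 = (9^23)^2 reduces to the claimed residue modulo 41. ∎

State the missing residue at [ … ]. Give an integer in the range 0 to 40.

32

Multiply the listed residues: 1 · 1 · 40 · 9 = 1 → 40 → 360.
Reducing modulo 41: 360 = 8·41 + 32, so 9^23 ≡ 32.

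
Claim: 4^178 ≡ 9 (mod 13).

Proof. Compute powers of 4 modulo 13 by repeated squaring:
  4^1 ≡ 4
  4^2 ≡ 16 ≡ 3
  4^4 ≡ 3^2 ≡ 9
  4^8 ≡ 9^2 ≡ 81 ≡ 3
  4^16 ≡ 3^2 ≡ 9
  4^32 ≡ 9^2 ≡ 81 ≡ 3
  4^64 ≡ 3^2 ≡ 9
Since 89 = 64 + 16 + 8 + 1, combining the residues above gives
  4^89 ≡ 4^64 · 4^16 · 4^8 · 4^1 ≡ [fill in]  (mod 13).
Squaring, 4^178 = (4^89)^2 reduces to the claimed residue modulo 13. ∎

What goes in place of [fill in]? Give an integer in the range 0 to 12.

10

Multiply the listed residues: 9 · 9 · 3 · 4 = 81 → 243 → 972.
Reducing modulo 13: 972 = 74·13 + 10, so 4^89 ≡ 10.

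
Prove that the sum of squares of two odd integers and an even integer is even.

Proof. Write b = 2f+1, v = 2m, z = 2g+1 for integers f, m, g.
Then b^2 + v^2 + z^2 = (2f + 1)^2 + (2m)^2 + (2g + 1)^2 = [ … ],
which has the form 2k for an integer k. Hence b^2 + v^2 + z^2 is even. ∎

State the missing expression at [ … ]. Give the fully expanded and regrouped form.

2(2f^2 + 2f + 2g^2 + 2g + 2m^2 + 1)

Expanding: (2f + 1)^2 + (2m)^2 + (2g + 1)^2 = 4f^2 + 4f + 4g^2 + 4g + 4m^2 + 2.
Every term is even; pulling out the factor of 2 gives 2(2f^2 + 2f + 2g^2 + 2g + 2m^2 + 1).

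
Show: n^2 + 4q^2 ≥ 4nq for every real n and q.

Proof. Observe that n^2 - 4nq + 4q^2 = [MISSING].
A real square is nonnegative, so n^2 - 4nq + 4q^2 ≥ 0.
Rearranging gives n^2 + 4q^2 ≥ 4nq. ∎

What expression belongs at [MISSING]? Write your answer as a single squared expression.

(n - 2q)^2

n^2 - 4nq + 4q^2 is a perfect-square trinomial: the outer terms are (n)^2 and (2q)^2, and the cross term is -2·n·2q.
So n^2 - 4nq + 4q^2 = (n - 2q)^2 ≥ 0.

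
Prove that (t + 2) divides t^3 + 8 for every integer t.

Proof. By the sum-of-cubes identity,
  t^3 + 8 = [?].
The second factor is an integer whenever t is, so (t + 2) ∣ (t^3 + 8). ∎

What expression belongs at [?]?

(t + 2)(t^2 - 2t + 4)

a^3 + b^3 = (a + b)(a^2 - ab + b^2). With a = t, b = 2:
t^3 + 8 = (t + 2)(t^2 - 2t + 4).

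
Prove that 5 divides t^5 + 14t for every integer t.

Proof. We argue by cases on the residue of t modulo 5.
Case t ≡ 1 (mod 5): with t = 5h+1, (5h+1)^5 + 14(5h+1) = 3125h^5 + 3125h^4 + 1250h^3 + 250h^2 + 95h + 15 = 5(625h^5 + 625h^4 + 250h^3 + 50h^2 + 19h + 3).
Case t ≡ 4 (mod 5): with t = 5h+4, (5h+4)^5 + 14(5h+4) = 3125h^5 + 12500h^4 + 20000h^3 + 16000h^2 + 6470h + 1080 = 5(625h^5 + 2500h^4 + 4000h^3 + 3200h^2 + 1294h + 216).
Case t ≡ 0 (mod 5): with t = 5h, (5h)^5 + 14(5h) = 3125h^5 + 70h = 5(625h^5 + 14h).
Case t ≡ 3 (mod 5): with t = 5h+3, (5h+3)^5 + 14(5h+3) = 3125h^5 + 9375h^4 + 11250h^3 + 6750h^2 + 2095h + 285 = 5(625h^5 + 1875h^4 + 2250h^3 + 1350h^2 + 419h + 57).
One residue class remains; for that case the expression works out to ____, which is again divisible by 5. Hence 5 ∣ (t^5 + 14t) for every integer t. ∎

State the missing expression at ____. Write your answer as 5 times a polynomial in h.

The residues treated are {1, 4, 0, 3}, so the missing case is t ≡ 2 (mod 5); write t = 5h+2.
Then (5h+2)^5 + 14(5h+2) = 3125h^5 + 6250h^4 + 5000h^3 + 2000h^2 + 470h + 60 = 5(625h^5 + 1250h^4 + 1000h^3 + 400h^2 + 94h + 12).

5(625h^5 + 1250h^4 + 1000h^3 + 400h^2 + 94h + 12)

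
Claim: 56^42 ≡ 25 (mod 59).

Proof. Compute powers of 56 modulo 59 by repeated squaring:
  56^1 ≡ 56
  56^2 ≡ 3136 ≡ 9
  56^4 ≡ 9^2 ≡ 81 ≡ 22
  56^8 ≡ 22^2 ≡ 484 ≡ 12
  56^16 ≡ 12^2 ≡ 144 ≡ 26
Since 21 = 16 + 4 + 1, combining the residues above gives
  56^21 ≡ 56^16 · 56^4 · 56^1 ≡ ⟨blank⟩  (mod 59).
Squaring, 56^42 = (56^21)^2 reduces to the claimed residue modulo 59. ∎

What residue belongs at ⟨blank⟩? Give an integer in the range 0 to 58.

54

Multiply the listed residues: 26 · 22 · 56 = 572 → 32032.
Reducing modulo 59: 32032 = 542·59 + 54, so 56^21 ≡ 54.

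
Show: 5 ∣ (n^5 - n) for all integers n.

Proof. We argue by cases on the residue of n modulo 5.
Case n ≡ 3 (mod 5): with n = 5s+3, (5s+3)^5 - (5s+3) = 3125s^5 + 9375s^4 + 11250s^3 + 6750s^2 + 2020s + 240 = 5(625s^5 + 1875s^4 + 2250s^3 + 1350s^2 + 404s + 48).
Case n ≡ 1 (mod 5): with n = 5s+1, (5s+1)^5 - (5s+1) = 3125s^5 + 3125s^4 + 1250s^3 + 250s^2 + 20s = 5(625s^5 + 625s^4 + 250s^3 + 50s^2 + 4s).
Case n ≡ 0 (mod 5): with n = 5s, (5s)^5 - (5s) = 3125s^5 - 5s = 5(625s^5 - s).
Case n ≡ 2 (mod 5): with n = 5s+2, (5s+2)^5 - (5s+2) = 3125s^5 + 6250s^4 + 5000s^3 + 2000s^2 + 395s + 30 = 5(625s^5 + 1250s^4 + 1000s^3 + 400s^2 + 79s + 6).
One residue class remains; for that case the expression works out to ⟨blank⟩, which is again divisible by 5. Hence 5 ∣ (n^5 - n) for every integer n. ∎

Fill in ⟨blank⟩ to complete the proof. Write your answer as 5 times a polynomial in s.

Only n ≡ 4 (mod 5) is unaccounted for. Put n = 5s+4:
(5s+4)^5 - (5s+4) expands to 3125s^5 + 12500s^4 + 20000s^3 + 16000s^2 + 6395s + 1020,
and factoring out 5 leaves 5(625s^5 + 2500s^4 + 4000s^3 + 3200s^2 + 1279s + 204).

5(625s^5 + 2500s^4 + 4000s^3 + 3200s^2 + 1279s + 204)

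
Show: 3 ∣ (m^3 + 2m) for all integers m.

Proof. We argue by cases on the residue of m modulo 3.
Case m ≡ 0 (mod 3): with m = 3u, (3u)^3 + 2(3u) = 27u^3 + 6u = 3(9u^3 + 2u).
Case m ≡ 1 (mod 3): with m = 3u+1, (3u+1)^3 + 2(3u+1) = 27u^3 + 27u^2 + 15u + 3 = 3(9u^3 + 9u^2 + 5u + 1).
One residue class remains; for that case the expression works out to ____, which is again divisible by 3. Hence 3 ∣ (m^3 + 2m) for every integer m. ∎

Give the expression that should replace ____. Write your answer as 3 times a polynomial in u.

3(9u^3 + 18u^2 + 14u + 4)

Only m ≡ 2 (mod 3) is unaccounted for. Put m = 3u+2:
(3u+2)^3 + 2(3u+2) expands to 27u^3 + 54u^2 + 42u + 12,
and factoring out 3 leaves 3(9u^3 + 18u^2 + 14u + 4).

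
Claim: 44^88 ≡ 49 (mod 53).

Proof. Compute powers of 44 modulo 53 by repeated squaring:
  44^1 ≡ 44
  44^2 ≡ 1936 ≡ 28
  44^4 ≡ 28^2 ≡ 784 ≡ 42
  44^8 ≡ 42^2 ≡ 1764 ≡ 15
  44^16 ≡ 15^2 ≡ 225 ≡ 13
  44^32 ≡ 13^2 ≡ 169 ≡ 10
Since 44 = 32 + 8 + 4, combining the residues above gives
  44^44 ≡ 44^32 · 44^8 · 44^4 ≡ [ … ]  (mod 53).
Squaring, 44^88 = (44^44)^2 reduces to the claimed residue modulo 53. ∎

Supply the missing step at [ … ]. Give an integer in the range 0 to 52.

46

44^32 · 44^8 · 44^4 ≡ 10 · 15 · 42 = 6300.
6300 mod 53 = 46, so 44^44 ≡ 46 (mod 53).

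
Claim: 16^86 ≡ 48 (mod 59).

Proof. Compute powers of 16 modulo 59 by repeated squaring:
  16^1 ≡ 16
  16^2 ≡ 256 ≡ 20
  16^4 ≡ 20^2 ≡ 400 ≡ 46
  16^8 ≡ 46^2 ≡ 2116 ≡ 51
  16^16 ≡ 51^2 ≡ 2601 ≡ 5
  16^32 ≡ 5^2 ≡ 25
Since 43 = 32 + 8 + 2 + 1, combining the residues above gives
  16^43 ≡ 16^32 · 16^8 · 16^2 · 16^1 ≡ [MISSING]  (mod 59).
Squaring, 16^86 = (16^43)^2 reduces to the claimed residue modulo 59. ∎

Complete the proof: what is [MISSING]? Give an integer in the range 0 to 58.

16^32 · 16^8 · 16^2 · 16^1 ≡ 25 · 51 · 20 · 16 = 408000.
408000 mod 59 = 15, so 16^43 ≡ 15 (mod 59).

15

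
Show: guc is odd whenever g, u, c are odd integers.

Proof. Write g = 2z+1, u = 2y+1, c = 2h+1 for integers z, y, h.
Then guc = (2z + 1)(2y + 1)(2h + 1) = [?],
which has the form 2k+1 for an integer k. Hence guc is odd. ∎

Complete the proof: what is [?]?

2(4hyz + 2hy + 2hz + h + 2yz + y + z) + 1

(2z + 1)(2y + 1)(2h + 1) = 8hyz + 4hy + 4hz + 2h + 4yz + 2y + 2z + 1
= 2(4hyz + 2hy + 2hz + h + 2yz + y + z) + 1.
Since 4hyz + 2hy + 2hz + h + 2yz + y + z is an integer, the product is of the form 2k+1 for an integer k.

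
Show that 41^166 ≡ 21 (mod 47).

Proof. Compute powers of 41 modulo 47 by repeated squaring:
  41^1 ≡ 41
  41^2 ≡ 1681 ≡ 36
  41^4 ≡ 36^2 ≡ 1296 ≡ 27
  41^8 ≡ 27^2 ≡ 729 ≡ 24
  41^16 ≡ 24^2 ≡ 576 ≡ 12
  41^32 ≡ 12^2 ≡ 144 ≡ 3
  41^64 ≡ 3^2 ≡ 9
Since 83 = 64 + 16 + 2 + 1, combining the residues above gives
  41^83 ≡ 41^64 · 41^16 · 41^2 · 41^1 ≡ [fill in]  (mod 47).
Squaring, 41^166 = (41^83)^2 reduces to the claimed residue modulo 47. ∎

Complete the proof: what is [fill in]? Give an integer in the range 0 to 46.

31

41^64 · 41^16 · 41^2 · 41^1 ≡ 9 · 12 · 36 · 41 = 159408.
159408 mod 47 = 31, so 41^83 ≡ 31 (mod 47).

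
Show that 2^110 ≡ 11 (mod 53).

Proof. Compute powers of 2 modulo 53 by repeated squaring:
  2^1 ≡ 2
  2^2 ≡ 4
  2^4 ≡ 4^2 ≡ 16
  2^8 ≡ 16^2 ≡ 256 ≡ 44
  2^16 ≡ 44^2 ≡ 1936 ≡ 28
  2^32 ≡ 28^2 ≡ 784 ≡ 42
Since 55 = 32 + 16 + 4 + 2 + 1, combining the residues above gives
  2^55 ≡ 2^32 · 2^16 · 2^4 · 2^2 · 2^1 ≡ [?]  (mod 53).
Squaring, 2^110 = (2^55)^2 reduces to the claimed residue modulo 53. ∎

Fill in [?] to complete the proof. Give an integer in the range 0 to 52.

8

Multiply the listed residues: 42 · 28 · 16 · 4 · 2 = 1176 → 18816 → 75264 → 150528.
Reducing modulo 53: 150528 = 2840·53 + 8, so 2^55 ≡ 8.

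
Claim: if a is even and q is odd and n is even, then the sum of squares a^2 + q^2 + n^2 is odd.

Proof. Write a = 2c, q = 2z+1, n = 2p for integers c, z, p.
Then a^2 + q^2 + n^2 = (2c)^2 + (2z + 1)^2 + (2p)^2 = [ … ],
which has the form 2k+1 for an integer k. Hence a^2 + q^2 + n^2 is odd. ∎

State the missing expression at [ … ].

2(2c^2 + 2p^2 + 2z^2 + 2z) + 1

Expanding: (2c)^2 + (2z + 1)^2 + (2p)^2 = 4c^2 + 4p^2 + 4z^2 + 4z + 1.
Every term except the constant is even, so this is 2(2c^2 + 2p^2 + 2z^2 + 2z) + 1,
and 2c^2 + 2p^2 + 2z^2 + 2z ∈ ℤ gives the required form.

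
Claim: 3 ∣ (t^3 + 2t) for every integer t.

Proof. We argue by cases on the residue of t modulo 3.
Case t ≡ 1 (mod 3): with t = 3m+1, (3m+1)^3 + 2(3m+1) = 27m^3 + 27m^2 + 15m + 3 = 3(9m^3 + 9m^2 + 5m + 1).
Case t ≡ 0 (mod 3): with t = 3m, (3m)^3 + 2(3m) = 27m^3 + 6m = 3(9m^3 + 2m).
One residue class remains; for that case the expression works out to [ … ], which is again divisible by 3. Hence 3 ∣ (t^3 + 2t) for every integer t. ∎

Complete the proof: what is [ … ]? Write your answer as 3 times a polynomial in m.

The residues treated are {1, 0}, so the missing case is t ≡ 2 (mod 3); write t = 3m+2.
Then (3m+2)^3 + 2(3m+2) = 27m^3 + 54m^2 + 42m + 12 = 3(9m^3 + 18m^2 + 14m + 4).

3(9m^3 + 18m^2 + 14m + 4)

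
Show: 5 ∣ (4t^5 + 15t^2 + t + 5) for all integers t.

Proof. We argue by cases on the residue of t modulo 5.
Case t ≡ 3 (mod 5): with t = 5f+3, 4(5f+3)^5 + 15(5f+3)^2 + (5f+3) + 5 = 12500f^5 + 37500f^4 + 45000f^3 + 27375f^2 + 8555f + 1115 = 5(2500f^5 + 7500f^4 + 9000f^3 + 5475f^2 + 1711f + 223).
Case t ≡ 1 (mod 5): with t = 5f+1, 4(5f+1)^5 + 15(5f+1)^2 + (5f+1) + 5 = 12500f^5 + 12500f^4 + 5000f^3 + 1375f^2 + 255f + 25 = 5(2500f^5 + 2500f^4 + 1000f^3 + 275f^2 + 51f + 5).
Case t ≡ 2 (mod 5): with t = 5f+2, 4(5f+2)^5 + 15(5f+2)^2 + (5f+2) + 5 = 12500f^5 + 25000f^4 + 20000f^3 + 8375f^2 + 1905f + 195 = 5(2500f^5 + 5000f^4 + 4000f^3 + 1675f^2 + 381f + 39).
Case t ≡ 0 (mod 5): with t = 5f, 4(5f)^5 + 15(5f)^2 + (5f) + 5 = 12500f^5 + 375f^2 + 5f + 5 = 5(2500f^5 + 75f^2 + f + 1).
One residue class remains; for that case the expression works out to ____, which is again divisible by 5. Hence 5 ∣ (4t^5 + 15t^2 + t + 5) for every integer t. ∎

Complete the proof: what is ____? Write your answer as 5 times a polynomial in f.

Only t ≡ 4 (mod 5) is unaccounted for. Put t = 5f+4:
4(5f+4)^5 + 15(5f+4)^2 + (5f+4) + 5 expands to 12500f^5 + 50000f^4 + 80000f^3 + 64375f^2 + 26205f + 4345,
and factoring out 5 leaves 5(2500f^5 + 10000f^4 + 16000f^3 + 12875f^2 + 5241f + 869).

5(2500f^5 + 10000f^4 + 16000f^3 + 12875f^2 + 5241f + 869)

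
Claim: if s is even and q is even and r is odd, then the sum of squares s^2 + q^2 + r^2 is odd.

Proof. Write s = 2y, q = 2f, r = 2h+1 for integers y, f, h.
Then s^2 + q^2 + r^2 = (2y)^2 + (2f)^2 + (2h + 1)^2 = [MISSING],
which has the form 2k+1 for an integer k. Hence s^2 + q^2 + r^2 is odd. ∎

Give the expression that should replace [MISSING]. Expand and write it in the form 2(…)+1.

2(2f^2 + 2h^2 + 2h + 2y^2) + 1

Expanding: (2y)^2 + (2f)^2 + (2h + 1)^2 = 4f^2 + 4h^2 + 4h + 4y^2 + 1.
Every term except the constant is even, so this is 2(2f^2 + 2h^2 + 2h + 2y^2) + 1,
and 2f^2 + 2h^2 + 2h + 2y^2 ∈ ℤ gives the required form.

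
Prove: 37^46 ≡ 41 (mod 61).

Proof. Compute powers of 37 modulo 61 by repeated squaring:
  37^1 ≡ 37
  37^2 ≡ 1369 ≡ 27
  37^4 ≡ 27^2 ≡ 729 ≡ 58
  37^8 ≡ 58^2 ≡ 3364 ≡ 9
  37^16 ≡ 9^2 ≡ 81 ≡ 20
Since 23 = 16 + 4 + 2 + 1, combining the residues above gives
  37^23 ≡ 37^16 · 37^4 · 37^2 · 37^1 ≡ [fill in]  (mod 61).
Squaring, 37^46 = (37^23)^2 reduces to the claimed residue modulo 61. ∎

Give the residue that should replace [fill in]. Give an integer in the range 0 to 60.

Multiply the listed residues: 20 · 58 · 27 · 37 = 1160 → 31320 → 1158840.
Reducing modulo 61: 1158840 = 18997·61 + 23, so 37^23 ≡ 23.

23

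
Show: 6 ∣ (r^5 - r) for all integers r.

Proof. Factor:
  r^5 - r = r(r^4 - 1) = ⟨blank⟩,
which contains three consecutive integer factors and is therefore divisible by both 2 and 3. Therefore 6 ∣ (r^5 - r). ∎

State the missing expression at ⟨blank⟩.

r^4 - 1 = (r^2 - 1)(r^2 + 1), and r^2 - 1 = (r-1)(r+1).
So r(r^4 - 1) = (r - 1)r(r + 1)(r^2 + 1).

(r - 1)r(r + 1)(r^2 + 1)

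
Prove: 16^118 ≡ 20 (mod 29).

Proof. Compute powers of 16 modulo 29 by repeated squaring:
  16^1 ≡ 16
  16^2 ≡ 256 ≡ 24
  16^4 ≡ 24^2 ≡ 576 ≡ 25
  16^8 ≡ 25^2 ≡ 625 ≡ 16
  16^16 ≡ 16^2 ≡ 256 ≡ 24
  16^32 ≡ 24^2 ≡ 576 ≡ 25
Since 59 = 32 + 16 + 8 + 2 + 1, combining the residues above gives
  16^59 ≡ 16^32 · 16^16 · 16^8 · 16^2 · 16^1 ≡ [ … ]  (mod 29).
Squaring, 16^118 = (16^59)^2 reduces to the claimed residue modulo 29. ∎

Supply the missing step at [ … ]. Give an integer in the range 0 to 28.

7

16^32 · 16^16 · 16^8 · 16^2 · 16^1 ≡ 25 · 24 · 16 · 24 · 16 = 3686400.
3686400 mod 29 = 7, so 16^59 ≡ 7 (mod 29).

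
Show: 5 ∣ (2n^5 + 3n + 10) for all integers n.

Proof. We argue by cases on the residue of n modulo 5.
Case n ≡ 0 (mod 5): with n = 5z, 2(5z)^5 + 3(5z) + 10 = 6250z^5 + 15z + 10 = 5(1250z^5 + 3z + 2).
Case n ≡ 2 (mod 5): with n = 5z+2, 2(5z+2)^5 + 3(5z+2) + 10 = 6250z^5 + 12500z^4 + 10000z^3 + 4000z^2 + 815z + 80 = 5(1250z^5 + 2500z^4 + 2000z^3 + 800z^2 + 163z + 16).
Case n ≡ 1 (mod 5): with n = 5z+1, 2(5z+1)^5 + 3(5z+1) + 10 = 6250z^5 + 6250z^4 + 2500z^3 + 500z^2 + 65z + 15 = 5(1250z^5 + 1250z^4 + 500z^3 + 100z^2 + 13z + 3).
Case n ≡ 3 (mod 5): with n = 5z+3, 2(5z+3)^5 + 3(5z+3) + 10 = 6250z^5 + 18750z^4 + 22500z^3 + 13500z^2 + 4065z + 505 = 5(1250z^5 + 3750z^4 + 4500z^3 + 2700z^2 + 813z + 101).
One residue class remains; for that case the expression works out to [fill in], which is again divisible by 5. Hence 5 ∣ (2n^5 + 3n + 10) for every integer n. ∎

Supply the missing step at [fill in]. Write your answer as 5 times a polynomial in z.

The residues treated are {0, 2, 1, 3}, so the missing case is n ≡ 4 (mod 5); write n = 5z+4.
Then 2(5z+4)^5 + 3(5z+4) + 10 = 6250z^5 + 25000z^4 + 40000z^3 + 32000z^2 + 12815z + 2070 = 5(1250z^5 + 5000z^4 + 8000z^3 + 6400z^2 + 2563z + 414).

5(1250z^5 + 5000z^4 + 8000z^3 + 6400z^2 + 2563z + 414)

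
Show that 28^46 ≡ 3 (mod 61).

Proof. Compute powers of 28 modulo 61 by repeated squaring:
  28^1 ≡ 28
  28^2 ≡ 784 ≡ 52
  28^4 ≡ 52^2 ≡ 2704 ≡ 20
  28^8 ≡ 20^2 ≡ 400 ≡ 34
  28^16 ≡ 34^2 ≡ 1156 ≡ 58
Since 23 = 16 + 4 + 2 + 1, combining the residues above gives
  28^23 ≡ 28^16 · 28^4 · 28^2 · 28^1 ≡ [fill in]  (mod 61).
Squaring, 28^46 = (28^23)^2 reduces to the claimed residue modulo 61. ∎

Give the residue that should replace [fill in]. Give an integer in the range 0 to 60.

Multiply the listed residues: 58 · 20 · 52 · 28 = 1160 → 60320 → 1688960.
Reducing modulo 61: 1688960 = 27687·61 + 53, so 28^23 ≡ 53.

53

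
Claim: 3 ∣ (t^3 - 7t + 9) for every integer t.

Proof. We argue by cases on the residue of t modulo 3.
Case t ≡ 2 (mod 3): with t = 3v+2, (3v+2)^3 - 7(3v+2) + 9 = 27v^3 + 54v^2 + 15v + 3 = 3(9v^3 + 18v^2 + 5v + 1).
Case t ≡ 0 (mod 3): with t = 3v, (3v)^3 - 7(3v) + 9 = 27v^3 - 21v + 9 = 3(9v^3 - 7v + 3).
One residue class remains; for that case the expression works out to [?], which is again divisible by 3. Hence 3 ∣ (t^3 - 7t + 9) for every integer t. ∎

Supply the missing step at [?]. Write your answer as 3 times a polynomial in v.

The residues treated are {2, 0}, so the missing case is t ≡ 1 (mod 3); write t = 3v+1.
Then (3v+1)^3 - 7(3v+1) + 9 = 27v^3 + 27v^2 - 12v + 3 = 3(9v^3 + 9v^2 - 4v + 1).

3(9v^3 + 9v^2 - 4v + 1)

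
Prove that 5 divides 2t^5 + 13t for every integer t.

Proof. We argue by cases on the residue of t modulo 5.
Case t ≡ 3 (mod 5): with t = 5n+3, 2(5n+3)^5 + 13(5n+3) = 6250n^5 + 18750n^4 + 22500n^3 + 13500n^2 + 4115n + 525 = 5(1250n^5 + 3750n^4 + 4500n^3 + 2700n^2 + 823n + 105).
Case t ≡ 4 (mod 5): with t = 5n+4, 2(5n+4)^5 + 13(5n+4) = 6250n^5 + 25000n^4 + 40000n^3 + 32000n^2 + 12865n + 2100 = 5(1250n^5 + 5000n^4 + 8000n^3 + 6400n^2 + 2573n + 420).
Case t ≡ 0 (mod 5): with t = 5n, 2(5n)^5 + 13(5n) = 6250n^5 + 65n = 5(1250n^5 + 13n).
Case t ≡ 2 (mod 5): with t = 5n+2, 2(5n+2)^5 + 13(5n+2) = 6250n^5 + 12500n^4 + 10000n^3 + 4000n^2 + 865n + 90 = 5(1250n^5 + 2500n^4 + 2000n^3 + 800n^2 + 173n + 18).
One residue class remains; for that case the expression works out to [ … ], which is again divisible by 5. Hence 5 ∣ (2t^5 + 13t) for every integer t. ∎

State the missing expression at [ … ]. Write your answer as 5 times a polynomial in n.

Only t ≡ 1 (mod 5) is unaccounted for. Put t = 5n+1:
2(5n+1)^5 + 13(5n+1) expands to 6250n^5 + 6250n^4 + 2500n^3 + 500n^2 + 115n + 15,
and factoring out 5 leaves 5(1250n^5 + 1250n^4 + 500n^3 + 100n^2 + 23n + 3).

5(1250n^5 + 1250n^4 + 500n^3 + 100n^2 + 23n + 3)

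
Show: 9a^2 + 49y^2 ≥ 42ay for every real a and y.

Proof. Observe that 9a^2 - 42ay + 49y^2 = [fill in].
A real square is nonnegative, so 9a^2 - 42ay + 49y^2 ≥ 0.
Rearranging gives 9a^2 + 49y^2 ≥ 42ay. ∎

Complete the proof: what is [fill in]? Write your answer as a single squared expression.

The leading and trailing coefficients are 3^2 and 7^2, and 42 = 2·3·7, so the trinomial is (3a - 7y)^2.
Hence 9a^2 - 42ay + 49y^2 ≥ 0.

(3a - 7y)^2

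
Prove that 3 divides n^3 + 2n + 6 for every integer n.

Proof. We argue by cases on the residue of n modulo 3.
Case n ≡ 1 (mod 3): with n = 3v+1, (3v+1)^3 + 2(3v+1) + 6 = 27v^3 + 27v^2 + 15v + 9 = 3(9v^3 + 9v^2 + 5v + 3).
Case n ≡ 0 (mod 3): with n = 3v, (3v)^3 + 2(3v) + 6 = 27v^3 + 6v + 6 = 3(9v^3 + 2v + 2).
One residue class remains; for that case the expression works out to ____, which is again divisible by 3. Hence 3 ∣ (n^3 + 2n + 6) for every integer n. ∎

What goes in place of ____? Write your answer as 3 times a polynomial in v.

3(9v^3 + 18v^2 + 14v + 6)

Only n ≡ 2 (mod 3) is unaccounted for. Put n = 3v+2:
(3v+2)^3 + 2(3v+2) + 6 expands to 27v^3 + 54v^2 + 42v + 18,
and factoring out 3 leaves 3(9v^3 + 18v^2 + 14v + 6).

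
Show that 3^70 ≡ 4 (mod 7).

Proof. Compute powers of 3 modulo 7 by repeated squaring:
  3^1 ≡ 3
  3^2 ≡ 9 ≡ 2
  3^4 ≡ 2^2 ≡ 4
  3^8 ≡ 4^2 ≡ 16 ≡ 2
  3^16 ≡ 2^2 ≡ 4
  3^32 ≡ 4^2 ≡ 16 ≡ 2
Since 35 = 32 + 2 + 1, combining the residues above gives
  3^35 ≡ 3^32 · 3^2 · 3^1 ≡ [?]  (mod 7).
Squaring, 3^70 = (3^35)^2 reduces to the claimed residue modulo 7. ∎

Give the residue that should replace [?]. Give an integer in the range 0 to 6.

3^32 · 3^2 · 3^1 ≡ 2 · 2 · 3 = 12.
12 mod 7 = 5, so 3^35 ≡ 5 (mod 7).

5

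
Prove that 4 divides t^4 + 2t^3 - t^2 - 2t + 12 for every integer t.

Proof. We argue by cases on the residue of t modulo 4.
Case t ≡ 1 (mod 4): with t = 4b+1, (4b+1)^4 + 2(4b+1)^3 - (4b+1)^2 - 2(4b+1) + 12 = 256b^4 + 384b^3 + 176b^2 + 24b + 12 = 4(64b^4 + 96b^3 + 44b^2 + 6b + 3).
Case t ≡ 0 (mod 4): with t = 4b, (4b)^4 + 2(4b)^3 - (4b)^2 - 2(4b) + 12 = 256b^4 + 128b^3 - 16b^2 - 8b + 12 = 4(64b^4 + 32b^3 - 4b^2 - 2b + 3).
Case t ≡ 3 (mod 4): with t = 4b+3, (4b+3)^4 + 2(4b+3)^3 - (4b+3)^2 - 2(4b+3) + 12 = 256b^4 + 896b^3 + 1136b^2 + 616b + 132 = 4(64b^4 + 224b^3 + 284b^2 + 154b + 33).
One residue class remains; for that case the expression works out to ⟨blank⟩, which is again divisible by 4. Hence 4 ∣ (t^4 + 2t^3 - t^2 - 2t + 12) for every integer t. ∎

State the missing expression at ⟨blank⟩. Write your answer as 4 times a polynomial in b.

Only t ≡ 2 (mod 4) is unaccounted for. Put t = 4b+2:
(4b+2)^4 + 2(4b+2)^3 - (4b+2)^2 - 2(4b+2) + 12 expands to 256b^4 + 640b^3 + 560b^2 + 200b + 36,
and factoring out 4 leaves 4(64b^4 + 160b^3 + 140b^2 + 50b + 9).

4(64b^4 + 160b^3 + 140b^2 + 50b + 9)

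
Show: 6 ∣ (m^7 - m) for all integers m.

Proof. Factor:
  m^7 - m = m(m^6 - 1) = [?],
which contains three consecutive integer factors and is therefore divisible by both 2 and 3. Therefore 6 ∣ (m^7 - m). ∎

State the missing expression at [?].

(m - 1)m(m + 1)(m^4 + m^2 + 1)

m^6 - 1 = (m^2 - 1)(m^4 + m^2 + 1), and m^2 - 1 = (m-1)(m+1).
So m(m^6 - 1) = (m - 1)m(m + 1)(m^4 + m^2 + 1).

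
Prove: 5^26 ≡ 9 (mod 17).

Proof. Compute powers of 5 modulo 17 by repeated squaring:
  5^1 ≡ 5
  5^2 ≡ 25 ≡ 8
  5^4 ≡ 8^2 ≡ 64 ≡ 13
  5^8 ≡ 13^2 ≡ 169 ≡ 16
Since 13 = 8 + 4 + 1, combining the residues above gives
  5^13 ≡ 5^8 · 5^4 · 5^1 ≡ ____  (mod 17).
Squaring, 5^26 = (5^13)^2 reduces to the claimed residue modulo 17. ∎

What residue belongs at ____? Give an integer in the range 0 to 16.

5^8 · 5^4 · 5^1 ≡ 16 · 13 · 5 = 1040.
1040 mod 17 = 3, so 5^13 ≡ 3 (mod 17).

3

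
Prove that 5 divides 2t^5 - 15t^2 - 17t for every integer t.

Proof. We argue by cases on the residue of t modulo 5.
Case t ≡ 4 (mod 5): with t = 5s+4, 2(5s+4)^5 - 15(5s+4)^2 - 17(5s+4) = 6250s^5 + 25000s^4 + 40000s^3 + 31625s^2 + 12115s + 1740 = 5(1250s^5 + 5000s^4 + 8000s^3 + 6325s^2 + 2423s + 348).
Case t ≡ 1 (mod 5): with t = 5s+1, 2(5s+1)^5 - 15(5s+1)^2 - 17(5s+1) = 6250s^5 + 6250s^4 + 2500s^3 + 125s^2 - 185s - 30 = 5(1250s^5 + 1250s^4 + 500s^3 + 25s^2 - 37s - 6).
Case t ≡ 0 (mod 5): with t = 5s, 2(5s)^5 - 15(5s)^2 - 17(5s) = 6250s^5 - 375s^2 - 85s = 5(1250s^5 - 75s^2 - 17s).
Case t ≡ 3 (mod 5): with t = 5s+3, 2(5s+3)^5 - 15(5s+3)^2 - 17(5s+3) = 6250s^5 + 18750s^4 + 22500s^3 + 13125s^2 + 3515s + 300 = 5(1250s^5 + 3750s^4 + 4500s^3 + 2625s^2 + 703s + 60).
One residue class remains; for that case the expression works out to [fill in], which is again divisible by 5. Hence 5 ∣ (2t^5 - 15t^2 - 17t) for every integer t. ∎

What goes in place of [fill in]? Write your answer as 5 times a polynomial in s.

Only t ≡ 2 (mod 5) is unaccounted for. Put t = 5s+2:
2(5s+2)^5 - 15(5s+2)^2 - 17(5s+2) expands to 6250s^5 + 12500s^4 + 10000s^3 + 3625s^2 + 415s - 30,
and factoring out 5 leaves 5(1250s^5 + 2500s^4 + 2000s^3 + 725s^2 + 83s - 6).

5(1250s^5 + 2500s^4 + 2000s^3 + 725s^2 + 83s - 6)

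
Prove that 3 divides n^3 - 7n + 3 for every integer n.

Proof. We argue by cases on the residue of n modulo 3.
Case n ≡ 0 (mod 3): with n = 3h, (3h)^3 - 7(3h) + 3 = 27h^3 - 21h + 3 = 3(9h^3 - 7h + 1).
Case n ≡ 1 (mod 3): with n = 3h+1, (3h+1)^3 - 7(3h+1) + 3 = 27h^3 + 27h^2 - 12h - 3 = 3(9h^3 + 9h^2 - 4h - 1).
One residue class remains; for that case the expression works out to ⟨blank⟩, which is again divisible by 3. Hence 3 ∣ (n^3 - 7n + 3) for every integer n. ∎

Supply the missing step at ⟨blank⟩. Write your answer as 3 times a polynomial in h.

The residues treated are {0, 1}, so the missing case is n ≡ 2 (mod 3); write n = 3h+2.
Then (3h+2)^3 - 7(3h+2) + 3 = 27h^3 + 54h^2 + 15h - 3 = 3(9h^3 + 18h^2 + 5h - 1).

3(9h^3 + 18h^2 + 5h - 1)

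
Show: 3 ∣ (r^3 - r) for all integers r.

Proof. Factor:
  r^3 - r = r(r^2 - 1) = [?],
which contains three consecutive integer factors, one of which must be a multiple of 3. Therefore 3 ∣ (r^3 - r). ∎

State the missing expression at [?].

(r - 1)r(r + 1)

r(r^2 - 1) = r(r - 1)(r + 1) = (r - 1)r(r + 1).
These three factors are consecutive integers, so their product is divisible by 3.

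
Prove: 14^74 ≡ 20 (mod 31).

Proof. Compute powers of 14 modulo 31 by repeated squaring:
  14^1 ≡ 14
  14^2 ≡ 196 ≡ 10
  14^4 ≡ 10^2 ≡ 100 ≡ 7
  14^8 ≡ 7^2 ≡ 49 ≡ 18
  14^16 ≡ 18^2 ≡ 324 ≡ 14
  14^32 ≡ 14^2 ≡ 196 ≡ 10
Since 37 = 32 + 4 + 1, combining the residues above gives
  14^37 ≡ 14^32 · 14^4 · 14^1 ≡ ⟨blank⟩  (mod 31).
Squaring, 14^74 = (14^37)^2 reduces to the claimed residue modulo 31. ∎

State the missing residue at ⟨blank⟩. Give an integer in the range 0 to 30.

14^32 · 14^4 · 14^1 ≡ 10 · 7 · 14 = 980.
980 mod 31 = 19, so 14^37 ≡ 19 (mod 31).

19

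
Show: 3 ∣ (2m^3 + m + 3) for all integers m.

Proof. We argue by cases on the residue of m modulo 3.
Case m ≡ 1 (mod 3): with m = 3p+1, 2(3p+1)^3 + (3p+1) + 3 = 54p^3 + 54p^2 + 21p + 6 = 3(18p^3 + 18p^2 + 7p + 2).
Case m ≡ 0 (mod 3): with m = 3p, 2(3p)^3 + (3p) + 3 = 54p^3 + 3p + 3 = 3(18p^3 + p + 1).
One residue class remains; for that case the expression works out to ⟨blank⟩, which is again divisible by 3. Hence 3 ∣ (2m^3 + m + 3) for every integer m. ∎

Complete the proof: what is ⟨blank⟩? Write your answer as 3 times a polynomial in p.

Only m ≡ 2 (mod 3) is unaccounted for. Put m = 3p+2:
2(3p+2)^3 + (3p+2) + 3 expands to 54p^3 + 108p^2 + 75p + 21,
and factoring out 3 leaves 3(18p^3 + 36p^2 + 25p + 7).

3(18p^3 + 36p^2 + 25p + 7)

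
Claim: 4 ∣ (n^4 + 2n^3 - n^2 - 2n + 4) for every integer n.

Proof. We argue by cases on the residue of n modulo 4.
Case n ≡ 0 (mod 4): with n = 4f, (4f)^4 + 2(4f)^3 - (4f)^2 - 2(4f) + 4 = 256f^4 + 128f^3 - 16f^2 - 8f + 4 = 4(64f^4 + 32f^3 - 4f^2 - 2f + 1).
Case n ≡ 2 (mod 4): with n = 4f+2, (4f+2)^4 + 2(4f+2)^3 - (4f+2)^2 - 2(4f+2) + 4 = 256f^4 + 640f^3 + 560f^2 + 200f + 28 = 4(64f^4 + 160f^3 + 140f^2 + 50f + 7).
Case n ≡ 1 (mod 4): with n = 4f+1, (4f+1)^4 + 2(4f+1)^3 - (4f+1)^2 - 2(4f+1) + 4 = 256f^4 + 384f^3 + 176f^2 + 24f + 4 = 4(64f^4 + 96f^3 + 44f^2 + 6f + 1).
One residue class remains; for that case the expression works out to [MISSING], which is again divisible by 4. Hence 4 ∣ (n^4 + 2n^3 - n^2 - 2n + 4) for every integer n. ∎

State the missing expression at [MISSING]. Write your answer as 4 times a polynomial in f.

4(64f^4 + 224f^3 + 284f^2 + 154f + 31)

Only n ≡ 3 (mod 4) is unaccounted for. Put n = 4f+3:
(4f+3)^4 + 2(4f+3)^3 - (4f+3)^2 - 2(4f+3) + 4 expands to 256f^4 + 896f^3 + 1136f^2 + 616f + 124,
and factoring out 4 leaves 4(64f^4 + 224f^3 + 284f^2 + 154f + 31).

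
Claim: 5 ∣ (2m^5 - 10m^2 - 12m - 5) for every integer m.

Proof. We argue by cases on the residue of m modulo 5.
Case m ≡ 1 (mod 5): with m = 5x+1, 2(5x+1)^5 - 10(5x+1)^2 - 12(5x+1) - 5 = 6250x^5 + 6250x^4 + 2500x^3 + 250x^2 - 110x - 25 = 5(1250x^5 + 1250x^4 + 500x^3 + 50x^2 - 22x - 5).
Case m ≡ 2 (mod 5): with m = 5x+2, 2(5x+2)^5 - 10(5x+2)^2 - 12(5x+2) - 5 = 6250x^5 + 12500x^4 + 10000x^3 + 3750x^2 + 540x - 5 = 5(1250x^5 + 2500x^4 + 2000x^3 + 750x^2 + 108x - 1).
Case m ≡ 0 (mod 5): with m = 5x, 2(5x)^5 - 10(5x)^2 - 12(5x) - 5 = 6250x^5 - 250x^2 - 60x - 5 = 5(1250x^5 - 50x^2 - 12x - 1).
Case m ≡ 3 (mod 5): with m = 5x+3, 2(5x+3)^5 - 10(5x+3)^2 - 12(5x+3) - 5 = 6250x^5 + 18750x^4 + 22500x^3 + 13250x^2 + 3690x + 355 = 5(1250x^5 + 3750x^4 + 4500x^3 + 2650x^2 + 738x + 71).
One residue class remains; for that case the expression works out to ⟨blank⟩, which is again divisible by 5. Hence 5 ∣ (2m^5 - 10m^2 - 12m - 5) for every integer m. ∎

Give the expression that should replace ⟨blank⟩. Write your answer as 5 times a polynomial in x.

Only m ≡ 4 (mod 5) is unaccounted for. Put m = 5x+4:
2(5x+4)^5 - 10(5x+4)^2 - 12(5x+4) - 5 expands to 6250x^5 + 25000x^4 + 40000x^3 + 31750x^2 + 12340x + 1835,
and factoring out 5 leaves 5(1250x^5 + 5000x^4 + 8000x^3 + 6350x^2 + 2468x + 367).

5(1250x^5 + 5000x^4 + 8000x^3 + 6350x^2 + 2468x + 367)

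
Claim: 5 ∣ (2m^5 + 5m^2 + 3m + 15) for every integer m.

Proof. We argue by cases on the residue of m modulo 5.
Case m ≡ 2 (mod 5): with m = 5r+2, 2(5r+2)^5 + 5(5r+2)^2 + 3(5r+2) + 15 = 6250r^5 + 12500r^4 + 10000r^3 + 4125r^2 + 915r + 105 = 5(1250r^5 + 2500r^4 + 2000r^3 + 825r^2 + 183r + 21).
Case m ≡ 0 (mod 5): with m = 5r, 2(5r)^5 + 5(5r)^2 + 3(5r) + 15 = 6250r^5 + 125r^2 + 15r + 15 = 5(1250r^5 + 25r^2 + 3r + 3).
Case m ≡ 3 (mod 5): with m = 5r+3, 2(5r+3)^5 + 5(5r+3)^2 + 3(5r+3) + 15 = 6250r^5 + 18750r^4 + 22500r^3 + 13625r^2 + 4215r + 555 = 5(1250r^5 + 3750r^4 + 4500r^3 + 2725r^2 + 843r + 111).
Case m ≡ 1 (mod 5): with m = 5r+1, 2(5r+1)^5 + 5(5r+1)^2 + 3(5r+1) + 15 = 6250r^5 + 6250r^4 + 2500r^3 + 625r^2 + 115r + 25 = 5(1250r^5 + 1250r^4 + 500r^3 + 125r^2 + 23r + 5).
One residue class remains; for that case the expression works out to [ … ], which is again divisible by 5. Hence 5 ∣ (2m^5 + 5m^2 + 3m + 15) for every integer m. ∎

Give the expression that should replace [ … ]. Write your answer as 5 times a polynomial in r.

The residues treated are {2, 0, 3, 1}, so the missing case is m ≡ 4 (mod 5); write m = 5r+4.
Then 2(5r+4)^5 + 5(5r+4)^2 + 3(5r+4) + 15 = 6250r^5 + 25000r^4 + 40000r^3 + 32125r^2 + 13015r + 2155 = 5(1250r^5 + 5000r^4 + 8000r^3 + 6425r^2 + 2603r + 431).

5(1250r^5 + 5000r^4 + 8000r^3 + 6425r^2 + 2603r + 431)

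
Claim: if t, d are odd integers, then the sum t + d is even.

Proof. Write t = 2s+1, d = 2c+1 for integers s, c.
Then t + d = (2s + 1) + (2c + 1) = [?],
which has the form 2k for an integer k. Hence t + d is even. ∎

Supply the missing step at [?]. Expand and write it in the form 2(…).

(2s + 1) + (2c + 1) = 2c + 2s + 2
= 2(c + s + 1).
Since c + s + 1 is an integer, the sum is of the form 2k for an integer k.

2(c + s + 1)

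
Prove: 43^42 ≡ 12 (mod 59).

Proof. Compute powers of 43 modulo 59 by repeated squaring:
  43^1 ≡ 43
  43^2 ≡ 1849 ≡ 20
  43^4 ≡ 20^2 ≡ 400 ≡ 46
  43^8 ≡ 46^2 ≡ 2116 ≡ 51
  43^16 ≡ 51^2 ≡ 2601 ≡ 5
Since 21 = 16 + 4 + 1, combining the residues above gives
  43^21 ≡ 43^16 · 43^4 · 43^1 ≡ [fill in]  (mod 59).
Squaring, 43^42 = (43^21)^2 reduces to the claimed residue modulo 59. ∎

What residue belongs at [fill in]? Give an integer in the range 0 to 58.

Multiply the listed residues: 5 · 46 · 43 = 230 → 9890.
Reducing modulo 59: 9890 = 167·59 + 37, so 43^21 ≡ 37.

37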